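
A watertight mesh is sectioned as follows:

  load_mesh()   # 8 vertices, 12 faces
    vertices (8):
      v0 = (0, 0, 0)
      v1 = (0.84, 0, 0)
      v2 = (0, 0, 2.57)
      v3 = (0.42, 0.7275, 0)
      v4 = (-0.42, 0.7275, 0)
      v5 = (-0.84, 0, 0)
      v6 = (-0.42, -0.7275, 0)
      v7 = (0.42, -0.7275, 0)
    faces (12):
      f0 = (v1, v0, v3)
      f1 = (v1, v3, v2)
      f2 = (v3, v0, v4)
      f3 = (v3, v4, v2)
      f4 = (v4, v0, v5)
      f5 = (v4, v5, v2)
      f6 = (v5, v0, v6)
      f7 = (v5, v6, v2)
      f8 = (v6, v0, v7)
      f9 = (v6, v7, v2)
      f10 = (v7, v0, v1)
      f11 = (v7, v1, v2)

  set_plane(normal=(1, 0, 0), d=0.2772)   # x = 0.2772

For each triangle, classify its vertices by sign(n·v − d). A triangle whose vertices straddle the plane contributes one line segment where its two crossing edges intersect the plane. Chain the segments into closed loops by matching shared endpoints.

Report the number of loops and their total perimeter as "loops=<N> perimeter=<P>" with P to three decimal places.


Straddling triangles (8 of 12):
  (v1,v0,v3) [+-+] → (0.2772, 0, 0)–(0.2772, 0.48015, 0)  len=0.4802
  (v1,v3,v2) [++-] → (0.2772, 0.48015, 0.8738)–(0.2772, 0, 1.7219)  len=0.9746
  (v3,v0,v4) [+--] → (0.2772, 0.48015, 0)–(0.2772, 0.7275, 0)  len=0.2473
  (v3,v4,v2) [+--] → (0.2772, 0.7275, 0)–(0.2772, 0.48015, 0.8738)  len=0.9081
  (v6,v0,v7) [--+] → (0.2772, -0.48015, 0)–(0.2772, -0.7275, 0)  len=0.2474
  (v6,v7,v2) [-+-] → (0.2772, -0.7275, 0)–(0.2772, -0.48015, 0.8738)  len=0.9081
  (v7,v0,v1) [+-+] → (0.2772, -0.48015, 0)–(0.2772, 0, 0)  len=0.4802
  (v7,v1,v2) [++-] → (0.2772, 0, 1.7219)–(0.2772, -0.48015, 0.8738)  len=0.9746

Chained into 1 loop(s):
  loop 1: 8 segments, perimeter = 5.2204
Total perimeter = 5.220

loops=1 perimeter=5.220


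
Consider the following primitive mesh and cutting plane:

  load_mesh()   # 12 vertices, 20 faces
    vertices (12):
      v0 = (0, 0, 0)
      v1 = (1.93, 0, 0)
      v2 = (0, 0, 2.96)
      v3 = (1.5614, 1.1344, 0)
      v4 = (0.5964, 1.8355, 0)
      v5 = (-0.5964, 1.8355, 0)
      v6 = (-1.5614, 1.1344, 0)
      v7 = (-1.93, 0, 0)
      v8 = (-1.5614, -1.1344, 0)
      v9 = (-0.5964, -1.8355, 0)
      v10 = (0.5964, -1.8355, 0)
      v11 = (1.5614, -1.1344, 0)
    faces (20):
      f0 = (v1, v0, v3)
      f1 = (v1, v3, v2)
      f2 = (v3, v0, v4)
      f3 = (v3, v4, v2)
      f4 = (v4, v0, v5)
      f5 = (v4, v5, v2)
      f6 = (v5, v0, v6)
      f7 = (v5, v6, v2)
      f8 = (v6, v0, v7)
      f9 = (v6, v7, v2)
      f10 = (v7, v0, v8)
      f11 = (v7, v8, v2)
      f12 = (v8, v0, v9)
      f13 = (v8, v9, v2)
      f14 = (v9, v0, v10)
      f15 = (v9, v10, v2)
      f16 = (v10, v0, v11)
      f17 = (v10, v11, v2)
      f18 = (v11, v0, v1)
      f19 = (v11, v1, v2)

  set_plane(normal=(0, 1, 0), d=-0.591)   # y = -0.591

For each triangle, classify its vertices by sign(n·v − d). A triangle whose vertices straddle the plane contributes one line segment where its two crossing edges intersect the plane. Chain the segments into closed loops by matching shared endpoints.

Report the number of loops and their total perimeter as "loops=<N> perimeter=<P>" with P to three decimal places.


Straddling triangles (10 of 20):
  (v7,v0,v8) [++-] → (-0.813459, -0.591, 0)–(-1.73797, -0.591, 0)  len=0.9245
  (v7,v8,v2) [+-+] → (-1.73797, -0.591, 0)–(-0.813459, -0.591, 1.4179)  len=1.6927
  (v8,v0,v9) [-+-] → (-0.813459, -0.591, 0)–(-0.192031, -0.591, 0)  len=0.6214
  (v8,v9,v2) [--+] → (-0.192031, -0.591, 2.00693)–(-0.813459, -0.591, 1.4179)  len=0.8562
  (v9,v0,v10) [-+-] → (-0.192031, -0.591, 0)–(0.192031, -0.591, 0)  len=0.3841
  (v9,v10,v2) [--+] → (0.192031, -0.591, 2.00693)–(-0.192031, -0.591, 2.00693)  len=0.3841
  (v10,v0,v11) [-+-] → (0.192031, -0.591, 0)–(0.813459, -0.591, 0)  len=0.6214
  (v10,v11,v2) [--+] → (0.813459, -0.591, 1.4179)–(0.192031, -0.591, 2.00693)  len=0.8562
  (v11,v0,v1) [-++] → (0.813459, -0.591, 0)–(1.73797, -0.591, 0)  len=0.9245
  (v11,v1,v2) [-++] → (1.73797, -0.591, 0)–(0.813459, -0.591, 1.4179)  len=1.6927

Chained into 1 loop(s):
  loop 1: 10 segments, perimeter = 8.9578
Total perimeter = 8.958

loops=1 perimeter=8.958


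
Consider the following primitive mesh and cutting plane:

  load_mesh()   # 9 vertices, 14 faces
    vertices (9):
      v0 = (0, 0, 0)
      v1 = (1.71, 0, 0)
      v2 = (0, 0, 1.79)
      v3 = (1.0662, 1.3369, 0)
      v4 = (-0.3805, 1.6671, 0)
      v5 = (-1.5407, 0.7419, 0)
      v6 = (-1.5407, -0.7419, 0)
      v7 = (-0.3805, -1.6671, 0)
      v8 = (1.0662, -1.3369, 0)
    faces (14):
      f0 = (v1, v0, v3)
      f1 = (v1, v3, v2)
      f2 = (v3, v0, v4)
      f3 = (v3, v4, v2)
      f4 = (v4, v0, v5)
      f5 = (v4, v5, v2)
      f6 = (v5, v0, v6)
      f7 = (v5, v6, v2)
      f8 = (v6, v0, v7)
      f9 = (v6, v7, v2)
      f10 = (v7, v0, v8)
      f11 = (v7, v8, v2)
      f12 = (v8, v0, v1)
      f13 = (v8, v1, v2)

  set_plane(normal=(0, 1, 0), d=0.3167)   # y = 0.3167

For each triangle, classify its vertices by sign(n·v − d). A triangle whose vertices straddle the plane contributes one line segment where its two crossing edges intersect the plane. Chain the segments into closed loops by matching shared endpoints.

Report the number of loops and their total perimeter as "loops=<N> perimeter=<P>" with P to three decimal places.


loops=1 perimeter=7.399

Straddling triangles (8 of 14):
  (v1,v0,v3) [--+] → (0.252574, 0.3167, 0)–(1.55749, 0.3167, 0)  len=1.3049
  (v1,v3,v2) [-+-] → (1.55749, 0.3167, 0)–(0.252574, 0.3167, 1.36596)  len=1.8891
  (v3,v0,v4) [+-+] → (0.252574, 0.3167, 0)–(-0.0722838, 0.3167, 0)  len=0.3249
  (v3,v4,v2) [++-] → (-0.0722838, 0.3167, 1.44995)–(0.252574, 0.3167, 1.36596)  len=0.3355
  (v4,v0,v5) [+-+] → (-0.0722838, 0.3167, 0)–(-0.657689, 0.3167, 0)  len=0.5854
  (v4,v5,v2) [++-] → (-0.657689, 0.3167, 1.02589)–(-0.0722838, 0.3167, 1.44995)  len=0.7229
  (v5,v0,v6) [+--] → (-0.657689, 0.3167, 0)–(-1.5407, 0.3167, 0)  len=0.8830
  (v5,v6,v2) [+--] → (-1.5407, 0.3167, 0)–(-0.657689, 0.3167, 1.02589)  len=1.3536

Chained into 1 loop(s):
  loop 1: 8 segments, perimeter = 7.3993
Total perimeter = 7.399


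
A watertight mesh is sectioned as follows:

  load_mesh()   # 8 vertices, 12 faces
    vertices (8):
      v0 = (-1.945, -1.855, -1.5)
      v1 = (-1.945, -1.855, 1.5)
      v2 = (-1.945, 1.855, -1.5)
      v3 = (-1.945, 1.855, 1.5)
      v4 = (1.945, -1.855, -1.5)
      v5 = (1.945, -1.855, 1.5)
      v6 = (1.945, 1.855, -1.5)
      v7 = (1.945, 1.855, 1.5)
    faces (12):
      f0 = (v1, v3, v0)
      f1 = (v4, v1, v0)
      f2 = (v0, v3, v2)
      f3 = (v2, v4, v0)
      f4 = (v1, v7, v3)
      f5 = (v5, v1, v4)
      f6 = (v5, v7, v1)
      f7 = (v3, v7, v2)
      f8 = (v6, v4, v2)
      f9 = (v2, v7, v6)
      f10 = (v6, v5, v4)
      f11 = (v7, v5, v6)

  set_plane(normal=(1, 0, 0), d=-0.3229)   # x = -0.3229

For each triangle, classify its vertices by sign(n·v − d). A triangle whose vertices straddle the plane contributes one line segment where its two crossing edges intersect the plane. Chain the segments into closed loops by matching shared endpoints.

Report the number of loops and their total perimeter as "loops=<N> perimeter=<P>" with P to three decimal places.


Straddling triangles (8 of 12):
  (v4,v1,v0) [+--] → (-0.3229, -1.855, 0.249023)–(-0.3229, -1.855, -1.5)  len=1.7490
  (v2,v4,v0) [-+-] → (-0.3229, 0.307959, -1.5)–(-0.3229, -1.855, -1.5)  len=2.1630
  (v1,v7,v3) [-+-] → (-0.3229, -0.307959, 1.5)–(-0.3229, 1.855, 1.5)  len=2.1630
  (v5,v1,v4) [+-+] → (-0.3229, -1.855, 1.5)–(-0.3229, -1.855, 0.249023)  len=1.2510
  (v5,v7,v1) [++-] → (-0.3229, -0.307959, 1.5)–(-0.3229, -1.855, 1.5)  len=1.5470
  (v3,v7,v2) [-+-] → (-0.3229, 1.855, 1.5)–(-0.3229, 1.855, -0.249023)  len=1.7490
  (v6,v4,v2) [++-] → (-0.3229, 0.307959, -1.5)–(-0.3229, 1.855, -1.5)  len=1.5470
  (v2,v7,v6) [-++] → (-0.3229, 1.855, -0.249023)–(-0.3229, 1.855, -1.5)  len=1.2510

Chained into 1 loop(s):
  loop 1: 8 segments, perimeter = 13.4200
Total perimeter = 13.420

loops=1 perimeter=13.420


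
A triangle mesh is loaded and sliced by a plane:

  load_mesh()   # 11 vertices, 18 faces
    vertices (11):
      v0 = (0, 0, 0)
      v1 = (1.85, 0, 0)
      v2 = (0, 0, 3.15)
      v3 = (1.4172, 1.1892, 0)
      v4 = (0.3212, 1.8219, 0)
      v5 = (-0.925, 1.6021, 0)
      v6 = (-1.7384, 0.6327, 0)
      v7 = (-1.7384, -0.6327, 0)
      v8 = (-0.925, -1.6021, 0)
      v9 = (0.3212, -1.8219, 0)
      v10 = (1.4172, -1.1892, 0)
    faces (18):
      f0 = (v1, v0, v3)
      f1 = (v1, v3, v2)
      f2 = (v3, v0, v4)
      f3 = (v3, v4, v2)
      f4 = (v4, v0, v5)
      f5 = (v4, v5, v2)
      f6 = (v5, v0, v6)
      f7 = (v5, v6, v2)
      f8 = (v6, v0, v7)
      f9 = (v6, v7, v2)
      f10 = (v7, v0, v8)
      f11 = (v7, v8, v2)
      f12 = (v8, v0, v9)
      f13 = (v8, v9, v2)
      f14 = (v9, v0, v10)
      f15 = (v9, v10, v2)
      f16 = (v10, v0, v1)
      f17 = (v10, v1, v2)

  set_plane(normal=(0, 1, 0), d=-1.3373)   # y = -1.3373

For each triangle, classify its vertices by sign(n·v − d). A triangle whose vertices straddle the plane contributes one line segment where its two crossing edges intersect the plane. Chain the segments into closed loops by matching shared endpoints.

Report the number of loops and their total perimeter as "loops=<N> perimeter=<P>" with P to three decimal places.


Straddling triangles (6 of 18):
  (v7,v0,v8) [++-] → (-0.772113, -1.3373, 0)–(-1.14719, -1.3373, 0)  len=0.3751
  (v7,v8,v2) [+-+] → (-1.14719, -1.3373, 0)–(-0.772113, -1.3373, 0.520642)  len=0.6417
  (v8,v0,v9) [-+-] → (-0.772113, -1.3373, 0)–(0.235765, -1.3373, 0)  len=1.0079
  (v8,v9,v2) [--+] → (0.235765, -1.3373, 0.837856)–(-0.772113, -1.3373, 0.520642)  len=1.0566
  (v9,v0,v10) [-++] → (0.235765, -1.3373, 0)–(1.16065, -1.3373, 0)  len=0.9249
  (v9,v10,v2) [-++] → (1.16065, -1.3373, 0)–(0.235765, -1.3373, 0.837856)  len=1.2480

Chained into 1 loop(s):
  loop 1: 6 segments, perimeter = 5.2541
Total perimeter = 5.254

loops=1 perimeter=5.254


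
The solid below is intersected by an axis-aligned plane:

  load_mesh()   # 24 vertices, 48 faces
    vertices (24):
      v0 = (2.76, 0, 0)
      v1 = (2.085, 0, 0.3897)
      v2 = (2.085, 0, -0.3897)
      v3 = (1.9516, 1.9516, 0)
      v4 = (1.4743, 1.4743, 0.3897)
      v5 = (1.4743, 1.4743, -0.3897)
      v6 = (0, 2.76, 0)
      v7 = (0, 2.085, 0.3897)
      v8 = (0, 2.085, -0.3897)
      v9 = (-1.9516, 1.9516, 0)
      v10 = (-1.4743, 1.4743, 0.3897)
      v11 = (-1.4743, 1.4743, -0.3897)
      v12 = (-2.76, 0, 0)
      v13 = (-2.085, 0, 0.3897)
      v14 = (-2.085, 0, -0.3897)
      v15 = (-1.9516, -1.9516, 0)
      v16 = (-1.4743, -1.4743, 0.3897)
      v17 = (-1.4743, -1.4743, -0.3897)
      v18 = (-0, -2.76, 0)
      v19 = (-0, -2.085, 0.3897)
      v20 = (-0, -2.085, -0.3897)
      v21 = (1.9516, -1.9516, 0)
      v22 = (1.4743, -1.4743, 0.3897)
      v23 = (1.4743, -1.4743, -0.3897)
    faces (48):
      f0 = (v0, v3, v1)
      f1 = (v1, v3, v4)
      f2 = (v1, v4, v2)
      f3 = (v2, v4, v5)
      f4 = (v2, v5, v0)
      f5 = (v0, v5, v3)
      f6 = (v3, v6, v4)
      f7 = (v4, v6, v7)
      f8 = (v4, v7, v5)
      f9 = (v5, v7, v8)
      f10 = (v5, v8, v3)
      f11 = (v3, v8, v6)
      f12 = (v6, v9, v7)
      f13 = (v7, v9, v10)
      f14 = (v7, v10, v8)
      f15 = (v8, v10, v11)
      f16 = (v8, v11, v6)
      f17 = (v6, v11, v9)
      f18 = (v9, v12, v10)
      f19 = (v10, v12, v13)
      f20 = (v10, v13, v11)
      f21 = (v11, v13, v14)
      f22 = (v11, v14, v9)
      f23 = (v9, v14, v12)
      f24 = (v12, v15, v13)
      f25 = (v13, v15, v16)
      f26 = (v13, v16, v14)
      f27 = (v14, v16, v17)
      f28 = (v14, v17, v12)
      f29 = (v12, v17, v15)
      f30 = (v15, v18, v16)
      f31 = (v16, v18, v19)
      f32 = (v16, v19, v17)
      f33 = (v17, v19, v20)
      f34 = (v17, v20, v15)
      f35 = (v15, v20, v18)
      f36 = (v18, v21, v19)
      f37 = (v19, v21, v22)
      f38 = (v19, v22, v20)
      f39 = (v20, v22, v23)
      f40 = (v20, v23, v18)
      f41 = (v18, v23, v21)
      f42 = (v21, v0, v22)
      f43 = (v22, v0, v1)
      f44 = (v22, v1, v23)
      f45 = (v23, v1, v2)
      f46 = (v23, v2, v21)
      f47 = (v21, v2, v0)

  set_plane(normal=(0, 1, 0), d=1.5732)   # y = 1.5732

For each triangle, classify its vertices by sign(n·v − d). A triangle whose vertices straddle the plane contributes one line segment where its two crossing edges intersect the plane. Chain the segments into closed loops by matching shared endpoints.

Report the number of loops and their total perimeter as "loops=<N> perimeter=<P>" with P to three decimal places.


loops=2 perimeter=5.419

Straddling triangles (16 of 48):
  (v0,v3,v1) [-+-] → (2.10834, 1.5732, 0)–(1.97747, 1.5732, 0.0755598)  len=0.1511
  (v1,v3,v4) [-+-] → (1.97747, 1.5732, 0.0755598)–(1.5732, 1.5732, 0.308951)  len=0.4668
  (v0,v5,v3) [--+] → (1.5732, 1.5732, -0.308951)–(2.10834, 1.5732, 0)  len=0.6179
  (v3,v6,v4) [++-] → (1.36089, 1.5732, 0.359723)–(1.5732, 1.5732, 0.308951)  len=0.2183
  (v4,v6,v7) [-++] → (1.36089, 1.5732, 0.359723)–(1.23554, 1.5732, 0.3897)  len=0.1289
  (v4,v7,v5) [-+-] → (1.23554, 1.5732, 0.3897)–(1.23554, 1.5732, -0.26348)  len=0.6532
  (v5,v7,v8) [-++] → (1.23554, 1.5732, -0.26348)–(1.23554, 1.5732, -0.3897)  len=0.1262
  (v5,v8,v3) [-++] → (1.23554, 1.5732, -0.3897)–(1.5732, 1.5732, -0.308951)  len=0.3472
  (v7,v9,v10) [++-] → (-1.5732, 1.5732, 0.308951)–(-1.23554, 1.5732, 0.3897)  len=0.3472
  (v7,v10,v8) [+-+] → (-1.23554, 1.5732, 0.3897)–(-1.23554, 1.5732, 0.26348)  len=0.1262
  (v8,v10,v11) [+--] → (-1.23554, 1.5732, 0.26348)–(-1.23554, 1.5732, -0.3897)  len=0.6532
  (v8,v11,v6) [+-+] → (-1.23554, 1.5732, -0.3897)–(-1.36089, 1.5732, -0.359723)  len=0.1289
  (v6,v11,v9) [+-+] → (-1.36089, 1.5732, -0.359723)–(-1.5732, 1.5732, -0.308951)  len=0.2183
  (v9,v12,v10) [+--] → (-2.10834, 1.5732, 0)–(-1.5732, 1.5732, 0.308951)  len=0.6179
  (v11,v14,v9) [--+] → (-1.97747, 1.5732, -0.0755598)–(-1.5732, 1.5732, -0.308951)  len=0.4668
  (v9,v14,v12) [+--] → (-1.97747, 1.5732, -0.0755598)–(-2.10834, 1.5732, 0)  len=0.1511

Chained into 2 loop(s):
  loop 1: 8 segments, perimeter = 2.7096
  loop 2: 8 segments, perimeter = 2.7096
Total perimeter = 5.419


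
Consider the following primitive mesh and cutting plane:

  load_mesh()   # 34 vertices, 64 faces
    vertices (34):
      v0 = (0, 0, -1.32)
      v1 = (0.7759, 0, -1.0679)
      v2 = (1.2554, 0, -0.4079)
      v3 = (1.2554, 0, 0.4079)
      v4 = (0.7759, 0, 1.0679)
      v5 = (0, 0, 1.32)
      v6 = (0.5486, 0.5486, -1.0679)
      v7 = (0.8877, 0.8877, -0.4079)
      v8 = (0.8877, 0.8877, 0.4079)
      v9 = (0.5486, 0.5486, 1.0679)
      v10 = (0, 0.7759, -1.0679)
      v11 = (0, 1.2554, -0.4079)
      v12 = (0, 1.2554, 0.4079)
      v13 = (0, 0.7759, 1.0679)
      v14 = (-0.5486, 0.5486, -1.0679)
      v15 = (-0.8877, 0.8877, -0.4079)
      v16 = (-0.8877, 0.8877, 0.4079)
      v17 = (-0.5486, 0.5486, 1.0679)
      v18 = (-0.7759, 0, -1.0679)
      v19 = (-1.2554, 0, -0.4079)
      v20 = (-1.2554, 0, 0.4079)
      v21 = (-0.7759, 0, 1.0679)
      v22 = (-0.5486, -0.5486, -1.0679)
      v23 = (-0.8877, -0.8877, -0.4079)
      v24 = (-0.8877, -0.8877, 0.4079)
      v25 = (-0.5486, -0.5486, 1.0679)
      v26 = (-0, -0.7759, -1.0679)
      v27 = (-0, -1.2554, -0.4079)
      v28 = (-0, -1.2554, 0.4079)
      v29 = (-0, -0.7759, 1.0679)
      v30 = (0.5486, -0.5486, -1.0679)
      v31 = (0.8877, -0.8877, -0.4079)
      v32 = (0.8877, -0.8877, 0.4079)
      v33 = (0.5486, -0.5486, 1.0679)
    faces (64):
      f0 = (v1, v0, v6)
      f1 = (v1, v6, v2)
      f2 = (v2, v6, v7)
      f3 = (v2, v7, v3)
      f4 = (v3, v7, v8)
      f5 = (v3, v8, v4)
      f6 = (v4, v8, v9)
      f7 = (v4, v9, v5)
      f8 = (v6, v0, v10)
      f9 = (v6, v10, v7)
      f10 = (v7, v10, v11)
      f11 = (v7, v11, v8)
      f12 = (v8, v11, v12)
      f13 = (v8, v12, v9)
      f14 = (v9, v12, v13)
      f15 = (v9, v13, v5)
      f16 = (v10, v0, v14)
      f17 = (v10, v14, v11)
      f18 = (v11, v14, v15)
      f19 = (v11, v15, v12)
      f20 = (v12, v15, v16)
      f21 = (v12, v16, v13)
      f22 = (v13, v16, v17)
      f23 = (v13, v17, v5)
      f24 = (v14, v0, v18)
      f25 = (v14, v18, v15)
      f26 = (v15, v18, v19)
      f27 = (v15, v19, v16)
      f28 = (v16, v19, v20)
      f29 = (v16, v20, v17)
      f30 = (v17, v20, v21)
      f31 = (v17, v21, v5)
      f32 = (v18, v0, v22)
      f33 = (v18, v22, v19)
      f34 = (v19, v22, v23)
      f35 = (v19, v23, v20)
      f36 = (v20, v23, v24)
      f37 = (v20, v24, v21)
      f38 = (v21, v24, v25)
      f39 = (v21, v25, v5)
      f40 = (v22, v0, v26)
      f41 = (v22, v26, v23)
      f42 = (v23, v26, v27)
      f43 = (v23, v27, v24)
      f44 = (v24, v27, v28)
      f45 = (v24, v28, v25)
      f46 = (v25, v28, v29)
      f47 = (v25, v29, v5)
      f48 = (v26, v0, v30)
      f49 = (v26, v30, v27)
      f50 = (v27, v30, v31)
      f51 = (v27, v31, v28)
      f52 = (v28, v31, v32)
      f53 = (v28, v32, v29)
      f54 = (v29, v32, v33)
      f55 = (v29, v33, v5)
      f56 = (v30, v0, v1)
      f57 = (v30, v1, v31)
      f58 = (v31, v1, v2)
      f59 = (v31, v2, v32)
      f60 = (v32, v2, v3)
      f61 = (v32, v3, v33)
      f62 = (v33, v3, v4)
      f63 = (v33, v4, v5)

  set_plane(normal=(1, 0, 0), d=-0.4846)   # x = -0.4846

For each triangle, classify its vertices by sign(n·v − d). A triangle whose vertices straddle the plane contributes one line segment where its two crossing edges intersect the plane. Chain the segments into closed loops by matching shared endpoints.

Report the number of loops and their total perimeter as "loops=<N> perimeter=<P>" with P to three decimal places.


Straddling triangles (20 of 64):
  (v10,v0,v14) [++-] → (-0.4846, 0.4846, -1.09731)–(-0.4846, 0.575117, -1.0679)  len=0.0952
  (v10,v14,v11) [+-+] → (-0.4846, 0.575117, -1.0679)–(-0.4846, 0.631056, -0.990904)  len=0.0952
  (v11,v14,v15) [+--] → (-0.4846, 0.631056, -0.990904)–(-0.4846, 1.05467, -0.4079)  len=0.7207
  (v11,v15,v12) [+-+] → (-0.4846, 1.05467, -0.4079)–(-0.4846, 1.05467, -0.0374494)  len=0.3705
  (v12,v15,v16) [+--] → (-0.4846, 1.05467, -0.0374494)–(-0.4846, 1.05467, 0.4079)  len=0.4453
  (v12,v16,v13) [+-+] → (-0.4846, 1.05467, 0.4079)–(-0.4846, 0.836932, 0.707603)  len=0.3704
  (v13,v16,v17) [+--] → (-0.4846, 0.836932, 0.707603)–(-0.4846, 0.575117, 1.0679)  len=0.4454
  (v13,v17,v5) [+-+] → (-0.4846, 0.575117, 1.0679)–(-0.4846, 0.4846, 1.09731)  len=0.0952
  (v14,v0,v18) [-+-] → (-0.4846, 0.4846, -1.09731)–(-0.4846, 0, -1.16255)  len=0.4890
  (v17,v21,v5) [--+] → (-0.4846, 0, 1.16255)–(-0.4846, 0.4846, 1.09731)  len=0.4890
  (v18,v0,v22) [-+-] → (-0.4846, 0, -1.16255)–(-0.4846, -0.4846, -1.09731)  len=0.4890
  (v21,v25,v5) [--+] → (-0.4846, -0.4846, 1.09731)–(-0.4846, 0, 1.16255)  len=0.4890
  (v22,v0,v26) [-++] → (-0.4846, -0.4846, -1.09731)–(-0.4846, -0.575117, -1.0679)  len=0.0952
  (v22,v26,v23) [-+-] → (-0.4846, -0.575117, -1.0679)–(-0.4846, -0.836932, -0.707603)  len=0.4454
  (v23,v26,v27) [-++] → (-0.4846, -0.836932, -0.707603)–(-0.4846, -1.05467, -0.4079)  len=0.3704
  (v23,v27,v24) [-+-] → (-0.4846, -1.05467, -0.4079)–(-0.4846, -1.05467, 0.0374494)  len=0.4453
  (v24,v27,v28) [-++] → (-0.4846, -1.05467, 0.0374494)–(-0.4846, -1.05467, 0.4079)  len=0.3705
  (v24,v28,v25) [-+-] → (-0.4846, -1.05467, 0.4079)–(-0.4846, -0.631056, 0.990904)  len=0.7207
  (v25,v28,v29) [-++] → (-0.4846, -0.631056, 0.990904)–(-0.4846, -0.575117, 1.0679)  len=0.0952
  (v25,v29,v5) [-++] → (-0.4846, -0.575117, 1.0679)–(-0.4846, -0.4846, 1.09731)  len=0.0952

Chained into 1 loop(s):
  loop 1: 20 segments, perimeter = 7.2315
Total perimeter = 7.231

loops=1 perimeter=7.231


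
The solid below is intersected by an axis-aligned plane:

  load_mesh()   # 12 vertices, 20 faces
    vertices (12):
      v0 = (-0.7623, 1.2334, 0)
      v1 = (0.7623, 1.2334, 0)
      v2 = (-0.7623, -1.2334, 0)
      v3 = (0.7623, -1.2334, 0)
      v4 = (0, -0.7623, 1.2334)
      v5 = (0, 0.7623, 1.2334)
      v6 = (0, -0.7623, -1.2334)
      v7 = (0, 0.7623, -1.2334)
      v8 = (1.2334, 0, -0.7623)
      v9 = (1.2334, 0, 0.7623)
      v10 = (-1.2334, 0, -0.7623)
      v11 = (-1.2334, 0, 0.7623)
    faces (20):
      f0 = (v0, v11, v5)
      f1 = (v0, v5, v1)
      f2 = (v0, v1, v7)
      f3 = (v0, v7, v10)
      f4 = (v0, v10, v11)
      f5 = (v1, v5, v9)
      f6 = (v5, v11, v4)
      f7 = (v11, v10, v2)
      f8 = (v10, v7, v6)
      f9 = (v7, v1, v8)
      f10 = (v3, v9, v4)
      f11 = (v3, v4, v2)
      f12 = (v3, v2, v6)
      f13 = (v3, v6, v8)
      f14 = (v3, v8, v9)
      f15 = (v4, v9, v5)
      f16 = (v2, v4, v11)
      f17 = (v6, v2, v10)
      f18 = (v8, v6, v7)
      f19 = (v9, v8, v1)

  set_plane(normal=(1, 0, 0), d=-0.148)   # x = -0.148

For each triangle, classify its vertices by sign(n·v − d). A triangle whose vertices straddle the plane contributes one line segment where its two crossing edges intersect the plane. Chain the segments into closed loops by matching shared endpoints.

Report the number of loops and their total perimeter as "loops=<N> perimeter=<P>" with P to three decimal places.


loops=1 perimeter=7.974

Straddling triangles (10 of 20):
  (v0,v11,v5) [--+] → (-0.148, 0.670829, 1.17687)–(-0.148, 0.853764, 0.993936)  len=0.2587
  (v0,v5,v1) [-++] → (-0.148, 0.853764, 0.993936)–(-0.148, 1.2334, 0)  len=1.0640
  (v0,v1,v7) [-++] → (-0.148, 1.2334, 0)–(-0.148, 0.853764, -0.993936)  len=1.0640
  (v0,v7,v10) [-+-] → (-0.148, 0.853764, -0.993936)–(-0.148, 0.670829, -1.17687)  len=0.2587
  (v5,v11,v4) [+-+] → (-0.148, 0.670829, 1.17687)–(-0.148, -0.670829, 1.17687)  len=1.3417
  (v10,v7,v6) [-++] → (-0.148, 0.670829, -1.17687)–(-0.148, -0.670829, -1.17687)  len=1.3417
  (v3,v4,v2) [++-] → (-0.148, -0.853764, 0.993936)–(-0.148, -1.2334, 0)  len=1.0640
  (v3,v2,v6) [+-+] → (-0.148, -1.2334, 0)–(-0.148, -0.853764, -0.993936)  len=1.0640
  (v2,v4,v11) [-+-] → (-0.148, -0.853764, 0.993936)–(-0.148, -0.670829, 1.17687)  len=0.2587
  (v6,v2,v10) [+--] → (-0.148, -0.853764, -0.993936)–(-0.148, -0.670829, -1.17687)  len=0.2587

Chained into 1 loop(s):
  loop 1: 10 segments, perimeter = 7.9740
Total perimeter = 7.974


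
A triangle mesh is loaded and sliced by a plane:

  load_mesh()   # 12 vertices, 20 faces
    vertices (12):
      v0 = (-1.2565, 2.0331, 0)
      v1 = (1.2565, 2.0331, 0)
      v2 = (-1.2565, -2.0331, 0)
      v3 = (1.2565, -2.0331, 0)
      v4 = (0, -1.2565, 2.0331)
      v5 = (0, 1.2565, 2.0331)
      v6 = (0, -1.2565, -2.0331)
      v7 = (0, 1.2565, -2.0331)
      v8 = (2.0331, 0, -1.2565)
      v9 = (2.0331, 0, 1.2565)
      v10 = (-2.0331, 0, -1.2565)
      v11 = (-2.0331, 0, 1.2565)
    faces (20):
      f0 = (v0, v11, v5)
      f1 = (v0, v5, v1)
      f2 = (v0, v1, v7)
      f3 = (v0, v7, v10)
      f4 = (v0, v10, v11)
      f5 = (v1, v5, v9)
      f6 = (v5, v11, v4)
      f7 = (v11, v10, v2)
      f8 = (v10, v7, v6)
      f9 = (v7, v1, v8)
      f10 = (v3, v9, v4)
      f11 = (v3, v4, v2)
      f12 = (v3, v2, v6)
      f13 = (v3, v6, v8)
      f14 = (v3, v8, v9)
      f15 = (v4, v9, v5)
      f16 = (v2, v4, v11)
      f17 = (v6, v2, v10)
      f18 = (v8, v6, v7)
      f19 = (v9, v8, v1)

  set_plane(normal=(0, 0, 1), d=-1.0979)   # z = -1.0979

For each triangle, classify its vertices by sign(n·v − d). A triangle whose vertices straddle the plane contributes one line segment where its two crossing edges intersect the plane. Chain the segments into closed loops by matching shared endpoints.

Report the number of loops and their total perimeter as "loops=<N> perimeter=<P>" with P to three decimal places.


loops=1 perimeter=11.088

Straddling triangles (10 of 20):
  (v0,v1,v7) [++-] → (0.577974, 1.61373, -1.0979)–(-0.577974, 1.61373, -1.0979)  len=1.1559
  (v0,v7,v10) [+--] → (-0.577974, 1.61373, -1.0979)–(-1.93507, 0.256625, -1.0979)  len=1.9192
  (v0,v10,v11) [+-+] → (-1.93507, 0.256625, -1.0979)–(-2.0331, 0, -1.0979)  len=0.2747
  (v11,v10,v2) [+-+] → (-2.0331, 0, -1.0979)–(-1.93507, -0.256625, -1.0979)  len=0.2747
  (v7,v1,v8) [-+-] → (0.577974, 1.61373, -1.0979)–(1.93507, 0.256625, -1.0979)  len=1.9192
  (v3,v2,v6) [++-] → (-0.577974, -1.61373, -1.0979)–(0.577974, -1.61373, -1.0979)  len=1.1559
  (v3,v6,v8) [+--] → (0.577974, -1.61373, -1.0979)–(1.93507, -0.256625, -1.0979)  len=1.9192
  (v3,v8,v9) [+-+] → (1.93507, -0.256625, -1.0979)–(2.0331, 0, -1.0979)  len=0.2747
  (v6,v2,v10) [-+-] → (-0.577974, -1.61373, -1.0979)–(-1.93507, -0.256625, -1.0979)  len=1.9192
  (v9,v8,v1) [+-+] → (2.0331, 0, -1.0979)–(1.93507, 0.256625, -1.0979)  len=0.2747

Chained into 1 loop(s):
  loop 1: 10 segments, perimeter = 11.0877
Total perimeter = 11.088


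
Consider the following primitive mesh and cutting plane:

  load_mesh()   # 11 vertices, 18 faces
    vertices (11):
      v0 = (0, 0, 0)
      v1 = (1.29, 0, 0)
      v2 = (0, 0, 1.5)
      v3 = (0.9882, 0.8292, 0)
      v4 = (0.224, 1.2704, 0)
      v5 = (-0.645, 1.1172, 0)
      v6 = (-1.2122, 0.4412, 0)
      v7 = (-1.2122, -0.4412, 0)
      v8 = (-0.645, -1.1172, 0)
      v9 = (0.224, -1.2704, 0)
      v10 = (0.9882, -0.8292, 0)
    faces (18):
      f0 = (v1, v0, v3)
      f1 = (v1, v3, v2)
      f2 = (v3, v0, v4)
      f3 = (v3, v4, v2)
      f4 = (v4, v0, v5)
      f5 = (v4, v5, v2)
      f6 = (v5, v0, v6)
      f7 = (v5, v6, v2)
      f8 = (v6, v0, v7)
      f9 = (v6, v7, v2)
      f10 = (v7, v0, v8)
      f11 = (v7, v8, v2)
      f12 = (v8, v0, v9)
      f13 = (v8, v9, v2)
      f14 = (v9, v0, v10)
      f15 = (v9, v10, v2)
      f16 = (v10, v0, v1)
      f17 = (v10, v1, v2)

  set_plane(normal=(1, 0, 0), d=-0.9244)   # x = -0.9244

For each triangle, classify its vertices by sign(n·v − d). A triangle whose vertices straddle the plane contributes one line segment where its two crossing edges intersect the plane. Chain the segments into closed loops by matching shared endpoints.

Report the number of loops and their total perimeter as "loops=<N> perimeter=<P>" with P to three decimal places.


Straddling triangles (6 of 18):
  (v5,v0,v6) [++-] → (-0.9244, 0.33645, 0)–(-0.9244, 0.784206, 0)  len=0.4478
  (v5,v6,v2) [+-+] → (-0.9244, 0.784206, 0)–(-0.9244, 0.33645, 0.356129)  len=0.5721
  (v6,v0,v7) [-+-] → (-0.9244, 0.33645, 0)–(-0.9244, -0.33645, 0)  len=0.6729
  (v6,v7,v2) [--+] → (-0.9244, -0.33645, 0.356129)–(-0.9244, 0.33645, 0.356129)  len=0.6729
  (v7,v0,v8) [-++] → (-0.9244, -0.33645, 0)–(-0.9244, -0.784206, 0)  len=0.4478
  (v7,v8,v2) [-++] → (-0.9244, -0.784206, 0)–(-0.9244, -0.33645, 0.356129)  len=0.5721

Chained into 1 loop(s):
  loop 1: 6 segments, perimeter = 3.3855
Total perimeter = 3.386

loops=1 perimeter=3.386


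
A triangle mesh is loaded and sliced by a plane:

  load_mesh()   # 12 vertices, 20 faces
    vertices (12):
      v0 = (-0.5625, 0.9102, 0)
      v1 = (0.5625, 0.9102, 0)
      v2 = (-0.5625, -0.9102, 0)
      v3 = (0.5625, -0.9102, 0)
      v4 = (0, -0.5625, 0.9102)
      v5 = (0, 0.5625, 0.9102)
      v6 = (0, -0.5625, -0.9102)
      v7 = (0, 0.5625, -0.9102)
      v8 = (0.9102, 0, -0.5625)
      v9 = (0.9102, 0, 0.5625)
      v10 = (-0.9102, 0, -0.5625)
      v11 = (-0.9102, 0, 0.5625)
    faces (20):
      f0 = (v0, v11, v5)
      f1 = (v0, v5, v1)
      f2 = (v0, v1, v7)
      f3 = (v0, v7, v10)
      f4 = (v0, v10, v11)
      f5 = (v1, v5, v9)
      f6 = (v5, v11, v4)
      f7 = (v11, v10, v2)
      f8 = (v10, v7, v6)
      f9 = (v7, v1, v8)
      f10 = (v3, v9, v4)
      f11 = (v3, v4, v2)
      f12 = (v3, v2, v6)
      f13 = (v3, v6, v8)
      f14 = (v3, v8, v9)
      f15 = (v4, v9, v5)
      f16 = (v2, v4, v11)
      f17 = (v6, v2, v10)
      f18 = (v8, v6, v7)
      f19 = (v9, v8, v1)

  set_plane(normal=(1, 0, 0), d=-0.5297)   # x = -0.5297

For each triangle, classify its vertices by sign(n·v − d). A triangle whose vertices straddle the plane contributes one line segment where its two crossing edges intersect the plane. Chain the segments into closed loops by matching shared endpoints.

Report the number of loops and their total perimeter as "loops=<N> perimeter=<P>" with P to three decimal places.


Straddling triangles (10 of 20):
  (v0,v11,v5) [--+] → (-0.5297, 0.235147, 0.707853)–(-0.5297, 0.889925, 0.0530748)  len=0.9260
  (v0,v5,v1) [-++] → (-0.5297, 0.889925, 0.0530748)–(-0.5297, 0.9102, 0)  len=0.0568
  (v0,v1,v7) [-++] → (-0.5297, 0.9102, 0)–(-0.5297, 0.889925, -0.0530748)  len=0.0568
  (v0,v7,v10) [-+-] → (-0.5297, 0.889925, -0.0530748)–(-0.5297, 0.235147, -0.707853)  len=0.9260
  (v5,v11,v4) [+-+] → (-0.5297, 0.235147, 0.707853)–(-0.5297, -0.235147, 0.707853)  len=0.4703
  (v10,v7,v6) [-++] → (-0.5297, 0.235147, -0.707853)–(-0.5297, -0.235147, -0.707853)  len=0.4703
  (v3,v4,v2) [++-] → (-0.5297, -0.889925, 0.0530748)–(-0.5297, -0.9102, 0)  len=0.0568
  (v3,v2,v6) [+-+] → (-0.5297, -0.9102, 0)–(-0.5297, -0.889925, -0.0530748)  len=0.0568
  (v2,v4,v11) [-+-] → (-0.5297, -0.889925, 0.0530748)–(-0.5297, -0.235147, 0.707853)  len=0.9260
  (v6,v2,v10) [+--] → (-0.5297, -0.889925, -0.0530748)–(-0.5297, -0.235147, -0.707853)  len=0.9260

Chained into 1 loop(s):
  loop 1: 10 segments, perimeter = 4.8718
Total perimeter = 4.872

loops=1 perimeter=4.872


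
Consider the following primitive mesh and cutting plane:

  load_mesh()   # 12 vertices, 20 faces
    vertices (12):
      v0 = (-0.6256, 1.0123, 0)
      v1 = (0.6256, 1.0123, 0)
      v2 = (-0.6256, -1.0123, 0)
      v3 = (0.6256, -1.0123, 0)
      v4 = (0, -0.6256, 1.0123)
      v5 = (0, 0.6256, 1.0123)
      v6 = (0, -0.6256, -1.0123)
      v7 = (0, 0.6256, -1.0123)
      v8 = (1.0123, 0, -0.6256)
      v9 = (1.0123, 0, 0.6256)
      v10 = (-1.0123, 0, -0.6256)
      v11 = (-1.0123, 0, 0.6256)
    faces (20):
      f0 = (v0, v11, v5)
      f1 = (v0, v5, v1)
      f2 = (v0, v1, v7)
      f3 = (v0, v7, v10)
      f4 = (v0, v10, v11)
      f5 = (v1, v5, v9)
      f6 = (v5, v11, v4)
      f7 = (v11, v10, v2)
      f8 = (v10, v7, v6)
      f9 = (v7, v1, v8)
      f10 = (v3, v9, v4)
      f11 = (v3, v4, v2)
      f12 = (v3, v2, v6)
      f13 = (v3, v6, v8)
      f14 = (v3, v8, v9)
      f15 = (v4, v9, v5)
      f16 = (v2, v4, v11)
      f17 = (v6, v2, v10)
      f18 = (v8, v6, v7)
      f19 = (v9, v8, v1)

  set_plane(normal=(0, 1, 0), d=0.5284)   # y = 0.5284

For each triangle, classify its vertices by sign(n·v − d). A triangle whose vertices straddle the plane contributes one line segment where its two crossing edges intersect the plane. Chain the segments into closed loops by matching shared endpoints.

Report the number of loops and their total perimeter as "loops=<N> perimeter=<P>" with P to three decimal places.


loops=1 perimeter=5.565

Straddling triangles (10 of 20):
  (v0,v11,v5) [+-+] → (-0.81045, 0.5284, 0.29905)–(-0.157282, 0.5284, 0.952218)  len=0.9237
  (v0,v7,v10) [++-] → (-0.157282, 0.5284, -0.952218)–(-0.81045, 0.5284, -0.29905)  len=0.9237
  (v0,v10,v11) [+--] → (-0.81045, 0.5284, -0.29905)–(-0.81045, 0.5284, 0.29905)  len=0.5981
  (v1,v5,v9) [++-] → (0.157282, 0.5284, 0.952218)–(0.81045, 0.5284, 0.29905)  len=0.9237
  (v5,v11,v4) [+--] → (-0.157282, 0.5284, 0.952218)–(0, 0.5284, 1.0123)  len=0.1684
  (v10,v7,v6) [-+-] → (-0.157282, 0.5284, -0.952218)–(0, 0.5284, -1.0123)  len=0.1684
  (v7,v1,v8) [++-] → (0.81045, 0.5284, -0.29905)–(0.157282, 0.5284, -0.952218)  len=0.9237
  (v4,v9,v5) [--+] → (0.157282, 0.5284, 0.952218)–(0, 0.5284, 1.0123)  len=0.1684
  (v8,v6,v7) [--+] → (0, 0.5284, -1.0123)–(0.157282, 0.5284, -0.952218)  len=0.1684
  (v9,v8,v1) [--+] → (0.81045, 0.5284, -0.29905)–(0.81045, 0.5284, 0.29905)  len=0.5981

Chained into 1 loop(s):
  loop 1: 10 segments, perimeter = 5.5645
Total perimeter = 5.565


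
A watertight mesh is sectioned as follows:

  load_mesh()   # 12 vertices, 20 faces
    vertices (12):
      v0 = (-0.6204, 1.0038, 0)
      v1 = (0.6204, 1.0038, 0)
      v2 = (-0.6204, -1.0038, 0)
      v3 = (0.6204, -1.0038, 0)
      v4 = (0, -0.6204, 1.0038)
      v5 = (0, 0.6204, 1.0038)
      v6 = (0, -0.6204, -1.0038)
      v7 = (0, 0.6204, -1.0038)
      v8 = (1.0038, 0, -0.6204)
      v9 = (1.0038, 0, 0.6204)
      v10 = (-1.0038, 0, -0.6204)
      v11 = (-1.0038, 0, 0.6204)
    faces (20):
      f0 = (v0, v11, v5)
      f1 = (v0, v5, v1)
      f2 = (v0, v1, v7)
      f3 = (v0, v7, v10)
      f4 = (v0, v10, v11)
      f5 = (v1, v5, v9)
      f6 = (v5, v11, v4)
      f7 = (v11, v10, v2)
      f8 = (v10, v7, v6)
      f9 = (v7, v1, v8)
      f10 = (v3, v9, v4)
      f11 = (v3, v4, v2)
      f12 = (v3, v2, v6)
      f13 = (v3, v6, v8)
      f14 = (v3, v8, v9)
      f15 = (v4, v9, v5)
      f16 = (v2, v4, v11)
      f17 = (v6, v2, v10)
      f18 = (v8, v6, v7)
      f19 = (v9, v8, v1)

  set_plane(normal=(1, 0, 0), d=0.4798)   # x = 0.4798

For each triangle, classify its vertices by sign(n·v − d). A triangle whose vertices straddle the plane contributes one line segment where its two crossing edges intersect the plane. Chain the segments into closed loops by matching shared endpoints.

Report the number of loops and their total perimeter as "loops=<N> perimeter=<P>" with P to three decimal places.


Straddling triangles (10 of 20):
  (v0,v5,v1) [--+] → (0.4798, 0.916911, 0.227489)–(0.4798, 1.0038, 0)  len=0.2435
  (v0,v1,v7) [-+-] → (0.4798, 1.0038, 0)–(0.4798, 0.916911, -0.227489)  len=0.2435
  (v1,v5,v9) [+-+] → (0.4798, 0.916911, 0.227489)–(0.4798, 0.323859, 0.820541)  len=0.8387
  (v7,v1,v8) [-++] → (0.4798, 0.916911, -0.227489)–(0.4798, 0.323859, -0.820541)  len=0.8387
  (v3,v9,v4) [++-] → (0.4798, -0.323859, 0.820541)–(0.4798, -0.916911, 0.227489)  len=0.8387
  (v3,v4,v2) [+--] → (0.4798, -0.916911, 0.227489)–(0.4798, -1.0038, 0)  len=0.2435
  (v3,v2,v6) [+--] → (0.4798, -1.0038, 0)–(0.4798, -0.916911, -0.227489)  len=0.2435
  (v3,v6,v8) [+-+] → (0.4798, -0.916911, -0.227489)–(0.4798, -0.323859, -0.820541)  len=0.8387
  (v4,v9,v5) [-+-] → (0.4798, -0.323859, 0.820541)–(0.4798, 0.323859, 0.820541)  len=0.6477
  (v8,v6,v7) [+--] → (0.4798, -0.323859, -0.820541)–(0.4798, 0.323859, -0.820541)  len=0.6477

Chained into 1 loop(s):
  loop 1: 10 segments, perimeter = 5.6243
Total perimeter = 5.624

loops=1 perimeter=5.624


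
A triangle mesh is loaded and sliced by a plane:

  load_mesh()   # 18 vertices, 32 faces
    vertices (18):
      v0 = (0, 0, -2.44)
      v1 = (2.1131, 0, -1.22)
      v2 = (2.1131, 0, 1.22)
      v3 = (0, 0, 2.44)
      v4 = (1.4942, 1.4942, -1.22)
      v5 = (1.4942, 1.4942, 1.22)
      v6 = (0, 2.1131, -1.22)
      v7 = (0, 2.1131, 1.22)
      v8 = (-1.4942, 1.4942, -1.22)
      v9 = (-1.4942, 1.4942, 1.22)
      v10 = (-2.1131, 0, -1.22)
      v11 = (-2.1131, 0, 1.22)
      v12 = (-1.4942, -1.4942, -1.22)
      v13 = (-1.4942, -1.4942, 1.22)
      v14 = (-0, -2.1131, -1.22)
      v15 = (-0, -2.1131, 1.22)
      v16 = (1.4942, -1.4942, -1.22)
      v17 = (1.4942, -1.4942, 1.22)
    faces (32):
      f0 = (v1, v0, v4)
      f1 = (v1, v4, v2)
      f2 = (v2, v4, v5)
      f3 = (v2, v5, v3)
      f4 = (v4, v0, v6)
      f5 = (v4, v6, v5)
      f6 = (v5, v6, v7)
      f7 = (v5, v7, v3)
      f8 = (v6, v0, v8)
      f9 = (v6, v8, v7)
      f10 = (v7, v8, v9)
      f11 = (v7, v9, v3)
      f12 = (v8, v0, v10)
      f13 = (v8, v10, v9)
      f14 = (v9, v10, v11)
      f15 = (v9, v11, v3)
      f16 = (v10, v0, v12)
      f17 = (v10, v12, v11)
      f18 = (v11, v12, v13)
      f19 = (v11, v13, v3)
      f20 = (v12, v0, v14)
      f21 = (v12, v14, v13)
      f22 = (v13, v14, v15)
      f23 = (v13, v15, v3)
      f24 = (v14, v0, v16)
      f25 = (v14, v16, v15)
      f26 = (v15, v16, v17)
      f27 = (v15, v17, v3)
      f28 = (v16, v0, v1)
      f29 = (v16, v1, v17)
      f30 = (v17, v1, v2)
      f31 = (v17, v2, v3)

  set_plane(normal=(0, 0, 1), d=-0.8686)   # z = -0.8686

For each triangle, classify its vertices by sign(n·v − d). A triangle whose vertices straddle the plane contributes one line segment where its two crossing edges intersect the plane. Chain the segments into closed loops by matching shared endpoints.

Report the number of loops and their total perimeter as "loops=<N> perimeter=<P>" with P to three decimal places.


Straddling triangles (16 of 32):
  (v1,v4,v2) [--+] → (1.58333, 1.27901, -0.8686)–(2.1131, 0, -0.8686)  len=1.3844
  (v2,v4,v5) [+-+] → (1.58333, 1.27901, -0.8686)–(1.4942, 1.4942, -0.8686)  len=0.2329
  (v4,v6,v5) [--+] → (0.215189, 2.02397, -0.8686)–(1.4942, 1.4942, -0.8686)  len=1.3844
  (v5,v6,v7) [+-+] → (0.215189, 2.02397, -0.8686)–(0, 2.1131, -0.8686)  len=0.2329
  (v6,v8,v7) [--+] → (-1.27901, 1.58333, -0.8686)–(0, 2.1131, -0.8686)  len=1.3844
  (v7,v8,v9) [+-+] → (-1.27901, 1.58333, -0.8686)–(-1.4942, 1.4942, -0.8686)  len=0.2329
  (v8,v10,v9) [--+] → (-2.02397, 0.215189, -0.8686)–(-1.4942, 1.4942, -0.8686)  len=1.3844
  (v9,v10,v11) [+-+] → (-2.02397, 0.215189, -0.8686)–(-2.1131, 0, -0.8686)  len=0.2329
  (v10,v12,v11) [--+] → (-1.58333, -1.27901, -0.8686)–(-2.1131, 0, -0.8686)  len=1.3844
  (v11,v12,v13) [+-+] → (-1.58333, -1.27901, -0.8686)–(-1.4942, -1.4942, -0.8686)  len=0.2329
  (v12,v14,v13) [--+] → (-0.215189, -2.02397, -0.8686)–(-1.4942, -1.4942, -0.8686)  len=1.3844
  (v13,v14,v15) [+-+] → (-0.215189, -2.02397, -0.8686)–(0, -2.1131, -0.8686)  len=0.2329
  (v14,v16,v15) [--+] → (1.27901, -1.58333, -0.8686)–(0, -2.1131, -0.8686)  len=1.3844
  (v15,v16,v17) [+-+] → (1.27901, -1.58333, -0.8686)–(1.4942, -1.4942, -0.8686)  len=0.2329
  (v16,v1,v17) [--+] → (2.02397, -0.215189, -0.8686)–(1.4942, -1.4942, -0.8686)  len=1.3844
  (v17,v1,v2) [+-+] → (2.02397, -0.215189, -0.8686)–(2.1131, 0, -0.8686)  len=0.2329

Chained into 1 loop(s):
  loop 1: 16 segments, perimeter = 12.9384
Total perimeter = 12.938

loops=1 perimeter=12.938


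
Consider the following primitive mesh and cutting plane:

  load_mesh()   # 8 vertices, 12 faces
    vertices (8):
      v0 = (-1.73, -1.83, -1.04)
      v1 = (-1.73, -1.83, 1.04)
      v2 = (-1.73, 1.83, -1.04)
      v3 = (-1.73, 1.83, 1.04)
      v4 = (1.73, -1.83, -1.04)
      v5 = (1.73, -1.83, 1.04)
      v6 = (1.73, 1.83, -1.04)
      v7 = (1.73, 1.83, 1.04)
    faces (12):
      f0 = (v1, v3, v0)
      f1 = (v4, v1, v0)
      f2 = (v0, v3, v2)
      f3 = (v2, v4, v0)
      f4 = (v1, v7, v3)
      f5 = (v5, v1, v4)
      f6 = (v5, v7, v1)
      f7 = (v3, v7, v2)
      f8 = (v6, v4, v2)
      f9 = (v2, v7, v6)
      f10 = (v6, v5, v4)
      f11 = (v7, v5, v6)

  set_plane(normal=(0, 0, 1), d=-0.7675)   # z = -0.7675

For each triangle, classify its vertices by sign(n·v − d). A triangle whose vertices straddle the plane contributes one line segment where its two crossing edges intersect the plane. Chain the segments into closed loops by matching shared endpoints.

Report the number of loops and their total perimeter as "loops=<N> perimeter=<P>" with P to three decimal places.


Straddling triangles (8 of 12):
  (v1,v3,v0) [++-] → (-1.73, -1.3505, -0.7675)–(-1.73, -1.83, -0.7675)  len=0.4795
  (v4,v1,v0) [-+-] → (1.27671, -1.83, -0.7675)–(-1.73, -1.83, -0.7675)  len=3.0067
  (v0,v3,v2) [-+-] → (-1.73, -1.3505, -0.7675)–(-1.73, 1.83, -0.7675)  len=3.1805
  (v5,v1,v4) [++-] → (1.27671, -1.83, -0.7675)–(1.73, -1.83, -0.7675)  len=0.4533
  (v3,v7,v2) [++-] → (-1.27671, 1.83, -0.7675)–(-1.73, 1.83, -0.7675)  len=0.4533
  (v2,v7,v6) [-+-] → (-1.27671, 1.83, -0.7675)–(1.73, 1.83, -0.7675)  len=3.0067
  (v6,v5,v4) [-+-] → (1.73, 1.3505, -0.7675)–(1.73, -1.83, -0.7675)  len=3.1805
  (v7,v5,v6) [++-] → (1.73, 1.3505, -0.7675)–(1.73, 1.83, -0.7675)  len=0.4795

Chained into 1 loop(s):
  loop 1: 8 segments, perimeter = 14.2400
Total perimeter = 14.240

loops=1 perimeter=14.240


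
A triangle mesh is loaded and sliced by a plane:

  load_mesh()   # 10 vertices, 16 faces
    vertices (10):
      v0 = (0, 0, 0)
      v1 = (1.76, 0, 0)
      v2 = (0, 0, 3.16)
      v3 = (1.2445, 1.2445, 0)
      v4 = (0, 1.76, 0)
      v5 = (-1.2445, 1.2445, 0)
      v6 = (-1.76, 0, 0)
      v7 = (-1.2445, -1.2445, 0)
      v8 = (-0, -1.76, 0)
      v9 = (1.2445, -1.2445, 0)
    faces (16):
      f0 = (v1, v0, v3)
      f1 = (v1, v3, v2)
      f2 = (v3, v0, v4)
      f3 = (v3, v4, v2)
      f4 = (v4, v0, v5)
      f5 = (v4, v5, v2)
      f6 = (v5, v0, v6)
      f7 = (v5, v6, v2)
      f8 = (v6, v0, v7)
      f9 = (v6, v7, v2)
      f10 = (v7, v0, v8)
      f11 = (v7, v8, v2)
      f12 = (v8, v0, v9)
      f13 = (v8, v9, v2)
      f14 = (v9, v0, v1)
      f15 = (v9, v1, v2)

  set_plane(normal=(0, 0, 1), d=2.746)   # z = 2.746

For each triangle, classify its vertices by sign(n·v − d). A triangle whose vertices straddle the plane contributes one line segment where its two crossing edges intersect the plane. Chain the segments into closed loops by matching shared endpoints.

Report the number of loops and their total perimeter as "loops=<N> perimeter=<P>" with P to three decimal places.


Straddling triangles (8 of 16):
  (v1,v3,v2) [--+] → (0.163045, 0.163045, 2.746)–(0.230582, 0, 2.746)  len=0.1765
  (v3,v4,v2) [--+] → (0, 0.230582, 2.746)–(0.163045, 0.163045, 2.746)  len=0.1765
  (v4,v5,v2) [--+] → (-0.163045, 0.163045, 2.746)–(0, 0.230582, 2.746)  len=0.1765
  (v5,v6,v2) [--+] → (-0.230582, 0, 2.746)–(-0.163045, 0.163045, 2.746)  len=0.1765
  (v6,v7,v2) [--+] → (-0.163045, -0.163045, 2.746)–(-0.230582, 0, 2.746)  len=0.1765
  (v7,v8,v2) [--+] → (0, -0.230582, 2.746)–(-0.163045, -0.163045, 2.746)  len=0.1765
  (v8,v9,v2) [--+] → (0.163045, -0.163045, 2.746)–(0, -0.230582, 2.746)  len=0.1765
  (v9,v1,v2) [--+] → (0.230582, 0, 2.746)–(0.163045, -0.163045, 2.746)  len=0.1765

Chained into 1 loop(s):
  loop 1: 8 segments, perimeter = 1.4118
Total perimeter = 1.412

loops=1 perimeter=1.412
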